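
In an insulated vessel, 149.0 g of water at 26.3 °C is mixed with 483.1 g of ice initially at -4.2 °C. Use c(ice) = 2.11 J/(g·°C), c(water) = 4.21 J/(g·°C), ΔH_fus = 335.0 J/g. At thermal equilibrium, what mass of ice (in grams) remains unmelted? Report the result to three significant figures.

Heat to warm all ice to 0 °C: 483.1×2.11×4.2 = 4281.2 J
Heat released by water cooling to 0 °C: 149.0×4.21×26.3 = 16498 J
16498 J < 4281.2 + 483.1×335.0 = 166119.7 J, so not all ice melts; final T = 0 °C.
Heat left for melting: 16498 − 4281.2 = 12216.8 J
Mass melted = 12216.8 / 335.0 = 36.47 g
Ice remaining = 483.1 − 36.47 = 446.63 g

m_ice remaining = 447 g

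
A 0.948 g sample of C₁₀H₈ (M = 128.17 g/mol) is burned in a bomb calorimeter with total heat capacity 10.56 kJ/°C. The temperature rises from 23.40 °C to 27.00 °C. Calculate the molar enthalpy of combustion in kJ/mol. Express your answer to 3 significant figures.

ΔT = 27.00 − 23.40 = 3.60 °C
q_cal = C_cal × ΔT = 10.56 × 3.60 = 38.016 kJ
n = 0.948 / 128.17 = 0.007396 mol
q_rxn = −q_cal = -38.016 kJ
ΔH = -38.016 / 0.007396 = -5140 kJ/mol

ΔH = -5140 kJ/mol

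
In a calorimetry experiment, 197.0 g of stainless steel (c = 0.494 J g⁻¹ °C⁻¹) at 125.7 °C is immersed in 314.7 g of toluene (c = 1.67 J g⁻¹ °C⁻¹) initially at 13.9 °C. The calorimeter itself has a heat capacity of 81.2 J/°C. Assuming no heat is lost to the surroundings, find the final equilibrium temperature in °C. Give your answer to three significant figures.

Heat lost by stainless steel = heat gained by toluene + calorimeter.
(197.0)(0.494)(125.7 − T) = [(314.7)(1.67) + 81.2](T − 13.9)
97.318 (125.7 − T) = 606.749 (T − 13.9)
12233 − 97.318 T = 606.749 T − 8433.8
20666.8 = 704.067 T
T = 29.35 °C

T_f = 29.4 °C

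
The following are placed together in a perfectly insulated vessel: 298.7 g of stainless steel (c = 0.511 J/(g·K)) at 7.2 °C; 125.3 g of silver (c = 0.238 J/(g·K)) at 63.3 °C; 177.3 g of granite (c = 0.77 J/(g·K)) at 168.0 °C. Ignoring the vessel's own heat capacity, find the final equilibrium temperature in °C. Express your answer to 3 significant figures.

Σ mᵢcᵢ(T − Tᵢ) = 0  ⇒  T = Σ mᵢcᵢTᵢ / Σ mᵢcᵢ
Σ mᵢcᵢ = 298.7×0.511 + 125.3×0.238 + 177.3×0.77 = 318.9781
Σ mᵢcᵢTᵢ = 152.6357×7.2 + 29.8214×63.3 + 136.521×168.0 = 25922
T = 25922 / 318.9781 = 81.27 °C

T_f = 81.3 °C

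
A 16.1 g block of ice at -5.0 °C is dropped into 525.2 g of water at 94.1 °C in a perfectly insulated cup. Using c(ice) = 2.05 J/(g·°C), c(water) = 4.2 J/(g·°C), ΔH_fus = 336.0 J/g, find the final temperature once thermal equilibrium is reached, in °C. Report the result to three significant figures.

T_f = 88.8 °C

Heat to bring ice to 0 °C and melt it: q₁ = 16.1×2.05×5.0 + 16.1×336.0 = 5574.6 J
Heat the water can supply cooling to 0 °C: 525.2×4.2×94.1 = 207570 J > q₁, so all ice melts.
Energy balance: 525.2×4.2×(94.1 − T) = 5574.6 + 16.1×4.2×(T − 0)
2205.84(94.1 − T) = 5574.6 + 67.62 T
207570 − 5574.6 = 2273.46 T
T = 201995.4 / 2273.46 = 88.849 °C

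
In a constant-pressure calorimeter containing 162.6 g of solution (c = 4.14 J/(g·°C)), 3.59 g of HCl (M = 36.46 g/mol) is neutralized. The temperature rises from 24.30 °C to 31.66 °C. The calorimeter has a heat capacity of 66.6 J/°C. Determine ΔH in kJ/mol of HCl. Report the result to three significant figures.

|ΔT| = |31.66 − 24.30| = 7.36 °C
|q_surr| = (162.6 × 4.14 + 66.6) × 7.36 = 739.764 × 7.36 = 5445 J
n(HCl) = 3.59 / 36.46 = 0.09846 mol
Temperature rose, so q_rxn = −|q_surr| = -5.445 kJ
ΔH = q_rxn / n = -55.30 kJ/mol

ΔH = -55.3 kJ/mol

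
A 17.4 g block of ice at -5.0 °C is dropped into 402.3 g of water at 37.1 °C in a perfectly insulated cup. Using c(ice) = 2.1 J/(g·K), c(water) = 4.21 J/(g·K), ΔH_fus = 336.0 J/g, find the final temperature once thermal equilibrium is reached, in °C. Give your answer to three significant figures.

T_f = 32.1 °C

Heat to bring ice to 0 °C and melt it: q₁ = 17.4×2.1×5.0 + 17.4×336.0 = 6029.1 J
Heat the water can supply cooling to 0 °C: 402.3×4.21×37.1 = 62835.6 J > q₁, so all ice melts.
Energy balance: 402.3×4.21×(37.1 − T) = 6029.1 + 17.4×4.21×(T − 0)
1693.683(37.1 − T) = 6029.1 + 73.254 T
62835.6 − 6029.1 = 1766.937 T
T = 56806.5 / 1766.937 = 32.1497 °C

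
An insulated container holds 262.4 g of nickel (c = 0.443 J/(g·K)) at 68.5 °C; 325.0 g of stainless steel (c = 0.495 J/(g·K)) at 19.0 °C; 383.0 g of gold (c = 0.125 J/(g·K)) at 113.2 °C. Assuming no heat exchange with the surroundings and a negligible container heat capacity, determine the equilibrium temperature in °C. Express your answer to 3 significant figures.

Σ mᵢcᵢ(T − Tᵢ) = 0  ⇒  T = Σ mᵢcᵢTᵢ / Σ mᵢcᵢ
Σ mᵢcᵢ = 262.4×0.443 + 325.0×0.495 + 383.0×0.125 = 324.9932
Σ mᵢcᵢTᵢ = 116.2432×68.5 + 160.875×19.0 + 47.875×113.2 = 16439
T = 16439 / 324.9932 = 50.58 °C

T_f = 50.6 °C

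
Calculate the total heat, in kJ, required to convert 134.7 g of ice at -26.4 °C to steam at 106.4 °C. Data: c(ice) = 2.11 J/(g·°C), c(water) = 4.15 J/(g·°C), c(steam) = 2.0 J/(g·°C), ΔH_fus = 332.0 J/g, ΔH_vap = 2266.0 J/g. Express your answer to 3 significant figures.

q1 (heat ice -26.4→0.0 °C): 134.7 × 2.11 × 26.4 = 7503 J
q2 (melt at 0 °C): 134.7 × 332.0 = 44720 J
q3 (heat water 0.0→100.0 °C): 134.7 × 4.15 × 100.0 = 55901 J
q4 (vaporize at 100 °C): 134.7 × 2266.0 = 305230 J
q5 (heat steam 100.0→106.4 °C): 134.7 × 2.0 × 6.4 = 1724 J
Total: 7503 + 44720 + 55901 + 305230 + 1724 = 415078 J = 415 kJ

q = 415 kJ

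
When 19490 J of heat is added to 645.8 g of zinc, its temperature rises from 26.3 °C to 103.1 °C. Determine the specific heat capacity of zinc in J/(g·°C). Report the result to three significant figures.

c = q / (m ΔT) = 19490 / (645.8 × 76.8)
c = 19490 / 49597.44 = 0.393 J/(g·°C)

c = 0.393 J/(g·°C)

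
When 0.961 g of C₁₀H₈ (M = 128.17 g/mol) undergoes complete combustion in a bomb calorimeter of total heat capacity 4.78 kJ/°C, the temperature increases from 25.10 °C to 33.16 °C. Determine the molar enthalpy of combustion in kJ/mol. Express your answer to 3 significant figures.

ΔH = -5140 kJ/mol

ΔT = 33.16 − 25.10 = 8.06 °C
q_cal = C_cal × ΔT = 4.78 × 8.06 = 38.5268 kJ
n = 0.961 / 128.17 = 0.007498 mol
q_rxn = −q_cal = -38.5268 kJ
ΔH = -38.5268 / 0.007498 = -5138 kJ/mol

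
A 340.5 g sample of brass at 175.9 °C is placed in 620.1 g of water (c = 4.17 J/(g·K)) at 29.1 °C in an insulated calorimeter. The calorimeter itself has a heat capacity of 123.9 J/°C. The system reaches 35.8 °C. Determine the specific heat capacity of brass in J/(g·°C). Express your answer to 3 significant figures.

q_gained = (620.1 × 4.17 + 123.9) × (35.8 − 29.1) = 18160 J
q_lost = 340.5 × c × (175.9 − 35.8) = 47704.05 c
Set equal: c = 18160 / 47704.05 = 0.381 J/(g·°C)

c = 0.381 J/(g·°C)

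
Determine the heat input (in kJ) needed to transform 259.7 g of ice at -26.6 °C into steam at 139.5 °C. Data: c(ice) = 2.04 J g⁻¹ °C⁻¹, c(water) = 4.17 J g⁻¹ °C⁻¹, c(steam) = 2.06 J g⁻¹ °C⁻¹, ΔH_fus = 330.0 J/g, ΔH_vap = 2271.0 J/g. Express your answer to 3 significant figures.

q1 (heat ice -26.6→0.0 °C): 259.7 × 2.04 × 26.6 = 14092 J
q2 (melt at 0 °C): 259.7 × 330.0 = 85701 J
q3 (heat water 0.0→100.0 °C): 259.7 × 4.17 × 100.0 = 108295 J
q4 (vaporize at 100 °C): 259.7 × 2271.0 = 589779 J
q5 (heat steam 100.0→139.5 °C): 259.7 × 2.06 × 39.5 = 21132 J
Total: 14092 + 85701 + 108295 + 589779 + 21132 = 818999 J = 819 kJ

q = 819 kJ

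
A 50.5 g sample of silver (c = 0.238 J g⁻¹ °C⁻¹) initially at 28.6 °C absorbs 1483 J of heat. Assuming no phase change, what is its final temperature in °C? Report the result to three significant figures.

ΔT = q / (m c) = 1483 / (50.5 × 0.238) = 123.4 °C
T_f = 28.6 + 123.4 = 152.0 °C

T_f = 152 °C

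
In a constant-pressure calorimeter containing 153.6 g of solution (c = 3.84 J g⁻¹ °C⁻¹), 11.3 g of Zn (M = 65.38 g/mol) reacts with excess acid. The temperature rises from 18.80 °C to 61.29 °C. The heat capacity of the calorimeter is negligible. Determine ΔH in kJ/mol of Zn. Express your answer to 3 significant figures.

|ΔT| = |61.29 − 18.80| = 42.49 °C
|q_surr| = (153.6 × 3.84) × 42.49 = 589.824 × 42.49 = 25060 J
n(Zn) = 11.3 / 65.38 = 0.1728 mol
Temperature rose, so q_rxn = −|q_surr| = -25.06 kJ
ΔH = q_rxn / n = -145.0 kJ/mol

ΔH = -145 kJ/mol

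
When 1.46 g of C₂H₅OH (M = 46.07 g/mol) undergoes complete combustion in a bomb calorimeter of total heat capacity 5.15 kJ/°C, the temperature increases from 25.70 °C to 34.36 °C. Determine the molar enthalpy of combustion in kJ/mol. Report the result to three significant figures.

ΔH = -1410 kJ/mol

ΔT = 34.36 − 25.70 = 8.66 °C
q_cal = C_cal × ΔT = 5.15 × 8.66 = 44.599 kJ
n = 1.46 / 46.07 = 0.03169 mol
q_rxn = −q_cal = -44.599 kJ
ΔH = -44.599 / 0.03169 = -1407 kJ/mol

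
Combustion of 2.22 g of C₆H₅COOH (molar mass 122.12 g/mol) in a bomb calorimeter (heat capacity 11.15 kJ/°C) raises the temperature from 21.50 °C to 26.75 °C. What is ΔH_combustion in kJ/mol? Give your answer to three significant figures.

ΔT = 26.75 − 21.50 = 5.25 °C
q_cal = C_cal × ΔT = 11.15 × 5.25 = 58.5375 kJ
n = 2.22 / 122.12 = 0.01818 mol
q_rxn = −q_cal = -58.5375 kJ
ΔH = -58.5375 / 0.01818 = -3220 kJ/mol

ΔH = -3220 kJ/mol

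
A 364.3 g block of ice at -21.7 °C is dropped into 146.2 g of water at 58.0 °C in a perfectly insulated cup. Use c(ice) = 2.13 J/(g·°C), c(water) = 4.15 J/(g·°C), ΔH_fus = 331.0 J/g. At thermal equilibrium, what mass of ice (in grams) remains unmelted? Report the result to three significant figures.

m_ice remaining = 309 g

Heat to warm all ice to 0 °C: 364.3×2.13×21.7 = 16838 J
Heat released by water cooling to 0 °C: 146.2×4.15×58.0 = 35190 J
35190 J < 16838 + 364.3×331.0 = 137421.3 J, so not all ice melts; final T = 0 °C.
Heat left for melting: 35190 − 16838 = 18352 J
Mass melted = 18352 / 331.0 = 55.44 g
Ice remaining = 364.3 − 55.44 = 308.86 g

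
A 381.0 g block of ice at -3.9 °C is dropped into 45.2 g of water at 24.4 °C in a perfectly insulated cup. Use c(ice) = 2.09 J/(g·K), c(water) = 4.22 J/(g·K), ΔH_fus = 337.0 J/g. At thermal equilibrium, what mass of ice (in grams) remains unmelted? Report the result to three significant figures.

Heat to warm all ice to 0 °C: 381.0×2.09×3.9 = 3105.5 J
Heat released by water cooling to 0 °C: 45.2×4.22×24.4 = 4654.2 J
4654.2 J < 3105.5 + 381.0×337.0 = 131502.5 J, so not all ice melts; final T = 0 °C.
Heat left for melting: 4654.2 − 3105.5 = 1548.7 J
Mass melted = 1548.7 / 337.0 = 4.596 g
Ice remaining = 381.0 − 4.596 = 376.404 g

m_ice remaining = 376 g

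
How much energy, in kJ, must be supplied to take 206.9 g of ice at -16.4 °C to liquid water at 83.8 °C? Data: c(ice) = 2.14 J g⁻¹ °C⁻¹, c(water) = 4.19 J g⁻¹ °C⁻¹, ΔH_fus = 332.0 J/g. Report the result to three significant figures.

q1 (heat ice -16.4→0.0 °C): 206.9 × 2.14 × 16.4 = 7261 J
q2 (melt at 0 °C): 206.9 × 332.0 = 68691 J
q3 (heat water 0.0→83.8 °C): 206.9 × 4.19 × 83.8 = 72647 J
Total: 7261 + 68691 + 72647 = 148599 J = 149 kJ

q = 149 kJ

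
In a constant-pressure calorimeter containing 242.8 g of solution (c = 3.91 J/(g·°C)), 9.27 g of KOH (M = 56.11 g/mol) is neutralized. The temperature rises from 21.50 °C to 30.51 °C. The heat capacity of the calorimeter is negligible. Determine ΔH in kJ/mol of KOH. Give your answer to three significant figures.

ΔH = -51.8 kJ/mol

|ΔT| = |30.51 − 21.50| = 9.01 °C
|q_surr| = (242.8 × 3.91) × 9.01 = 949.348 × 9.01 = 8554 J
n(KOH) = 9.27 / 56.11 = 0.1652 mol
Temperature rose, so q_rxn = −|q_surr| = -8.554 kJ
ΔH = q_rxn / n = -51.78 kJ/mol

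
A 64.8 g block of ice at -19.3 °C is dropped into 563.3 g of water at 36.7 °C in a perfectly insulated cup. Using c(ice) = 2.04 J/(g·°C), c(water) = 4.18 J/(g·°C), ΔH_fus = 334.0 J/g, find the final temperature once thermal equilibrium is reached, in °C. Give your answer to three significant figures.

T_f = 23.7 °C

Heat to bring ice to 0 °C and melt it: q₁ = 64.8×2.04×19.3 + 64.8×334.0 = 24195 J
Heat the water can supply cooling to 0 °C: 563.3×4.18×36.7 = 86413.6 J > q₁, so all ice melts.
Energy balance: 563.3×4.18×(36.7 − T) = 24195 + 64.8×4.18×(T − 0)
2354.594(36.7 − T) = 24195 + 270.864 T
86413.6 − 24195 = 2625.458 T
T = 62218.6 / 2625.458 = 23.70 °C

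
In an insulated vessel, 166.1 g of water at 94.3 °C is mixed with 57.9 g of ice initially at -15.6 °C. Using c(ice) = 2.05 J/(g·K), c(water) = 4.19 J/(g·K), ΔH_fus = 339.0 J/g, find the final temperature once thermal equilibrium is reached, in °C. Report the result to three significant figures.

T_f = 47.0 °C

Heat to bring ice to 0 °C and melt it: q₁ = 57.9×2.05×15.6 + 57.9×339.0 = 21480 J
Heat the water can supply cooling to 0 °C: 166.1×4.19×94.3 = 65628.9 J > q₁, so all ice melts.
Energy balance: 166.1×4.19×(94.3 − T) = 21480 + 57.9×4.19×(T − 0)
695.959(94.3 − T) = 21480 + 242.601 T
65628.9 − 21480 = 938.560 T
T = 44148.9 / 938.560 = 47.04 °C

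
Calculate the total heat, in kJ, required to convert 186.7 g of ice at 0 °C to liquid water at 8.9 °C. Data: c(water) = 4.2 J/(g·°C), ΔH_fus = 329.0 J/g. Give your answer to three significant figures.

q = 68.4 kJ

q1 (melt at 0 °C): 186.7 × 329.0 = 61424 J
q2 (heat water 0.0→8.9 °C): 186.7 × 4.2 × 8.9 = 6979 J
Total: 61424 + 6979 = 68403 J = 68.4 kJ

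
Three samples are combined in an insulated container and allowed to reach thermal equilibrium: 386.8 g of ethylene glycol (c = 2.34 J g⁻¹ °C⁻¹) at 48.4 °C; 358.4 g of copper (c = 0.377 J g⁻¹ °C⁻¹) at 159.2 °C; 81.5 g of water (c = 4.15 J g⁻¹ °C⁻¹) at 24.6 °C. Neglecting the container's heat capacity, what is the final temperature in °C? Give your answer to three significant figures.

T_f = 53.4 °C

Σ mᵢcᵢ(T − Tᵢ) = 0  ⇒  T = Σ mᵢcᵢTᵢ / Σ mᵢcᵢ
Σ mᵢcᵢ = 386.8×2.34 + 358.4×0.377 + 81.5×4.15 = 1378.4538
Σ mᵢcᵢTᵢ = 905.112×48.4 + 135.1168×159.2 + 338.225×24.6 = 73638
T = 73638 / 1378.4538 = 53.42 °C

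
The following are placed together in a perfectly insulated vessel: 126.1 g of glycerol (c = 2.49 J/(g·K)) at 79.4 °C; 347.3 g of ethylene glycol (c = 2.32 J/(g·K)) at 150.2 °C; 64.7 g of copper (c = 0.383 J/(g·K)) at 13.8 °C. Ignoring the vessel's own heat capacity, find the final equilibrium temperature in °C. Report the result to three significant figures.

Σ mᵢcᵢ(T − Tᵢ) = 0  ⇒  T = Σ mᵢcᵢTᵢ / Σ mᵢcᵢ
Σ mᵢcᵢ = 126.1×2.49 + 347.3×2.32 + 64.7×0.383 = 1144.5051
Σ mᵢcᵢTᵢ = 313.989×79.4 + 805.736×150.2 + 24.7801×13.8 = 146290
T = 146290 / 1144.5051 = 127.8 °C

T_f = 128 °C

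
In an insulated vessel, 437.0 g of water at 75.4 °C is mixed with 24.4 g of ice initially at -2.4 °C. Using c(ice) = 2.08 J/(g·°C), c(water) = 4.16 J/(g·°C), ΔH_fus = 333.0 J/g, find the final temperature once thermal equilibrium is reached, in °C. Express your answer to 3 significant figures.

Heat to bring ice to 0 °C and melt it: q₁ = 24.4×2.08×2.4 + 24.4×333.0 = 8247.0 J
Heat the water can supply cooling to 0 °C: 437.0×4.16×75.4 = 137071 J > q₁, so all ice melts.
Energy balance: 437.0×4.16×(75.4 − T) = 8247.0 + 24.4×4.16×(T − 0)
1817.92(75.4 − T) = 8247.0 + 101.504 T
137071 − 8247.0 = 1919.424 T
T = 128824.0 / 1919.424 = 67.12 °C

T_f = 67.1 °C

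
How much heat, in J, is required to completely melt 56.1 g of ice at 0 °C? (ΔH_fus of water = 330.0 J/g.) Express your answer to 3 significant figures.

q = 18500 J

q = m × ΔH_fus = 56.1 × 330.0 = 18510 J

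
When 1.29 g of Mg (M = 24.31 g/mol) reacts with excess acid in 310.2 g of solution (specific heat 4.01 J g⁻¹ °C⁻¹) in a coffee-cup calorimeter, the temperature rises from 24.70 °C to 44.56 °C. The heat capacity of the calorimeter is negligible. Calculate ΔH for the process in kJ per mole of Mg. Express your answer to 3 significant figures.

|ΔT| = |44.56 − 24.70| = 19.86 °C
|q_surr| = (310.2 × 4.01) × 19.86 = 1243.902 × 19.86 = 24700 J
n(Mg) = 1.29 / 24.31 = 0.05306 mol
Temperature rose, so q_rxn = −|q_surr| = -24.70 kJ
ΔH = q_rxn / n = -465.5 kJ/mol

ΔH = -466 kJ/mol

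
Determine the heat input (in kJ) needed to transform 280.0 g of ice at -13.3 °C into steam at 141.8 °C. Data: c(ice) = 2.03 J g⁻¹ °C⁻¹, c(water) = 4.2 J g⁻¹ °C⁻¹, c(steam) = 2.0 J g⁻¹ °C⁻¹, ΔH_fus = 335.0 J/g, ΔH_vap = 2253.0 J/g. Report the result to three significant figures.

q = 873 kJ

q1 (heat ice -13.3→0.0 °C): 280.0 × 2.03 × 13.3 = 7560 J
q2 (melt at 0 °C): 280.0 × 335.0 = 93800 J
q3 (heat water 0.0→100.0 °C): 280.0 × 4.2 × 100.0 = 117600 J
q4 (vaporize at 100 °C): 280.0 × 2253.0 = 630840 J
q5 (heat steam 100.0→141.8 °C): 280.0 × 2.0 × 41.8 = 23408 J
Total: 7560 + 93800 + 117600 + 630840 + 23408 = 873208 J = 873 kJ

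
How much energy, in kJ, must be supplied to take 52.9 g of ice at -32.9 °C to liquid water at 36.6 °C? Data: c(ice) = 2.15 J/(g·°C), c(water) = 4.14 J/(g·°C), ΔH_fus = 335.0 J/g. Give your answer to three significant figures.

q1 (heat ice -32.9→0.0 °C): 52.9 × 2.15 × 32.9 = 3742 J
q2 (melt at 0 °C): 52.9 × 335.0 = 17722 J
q3 (heat water 0.0→36.6 °C): 52.9 × 4.14 × 36.6 = 8016 J
Total: 3742 + 17722 + 8016 = 29480 J = 29.5 kJ

q = 29.5 kJ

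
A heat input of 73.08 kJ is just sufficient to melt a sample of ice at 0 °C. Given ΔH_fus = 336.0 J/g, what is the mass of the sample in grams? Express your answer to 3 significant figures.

m = q / ΔH_fus = 73080 J / 336.0 J/g = 218 g

m = 218 g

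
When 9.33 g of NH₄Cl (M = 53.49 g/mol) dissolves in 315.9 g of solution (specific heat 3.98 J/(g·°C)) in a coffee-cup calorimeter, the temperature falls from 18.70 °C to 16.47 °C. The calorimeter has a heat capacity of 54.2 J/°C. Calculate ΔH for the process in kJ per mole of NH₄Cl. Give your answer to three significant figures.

ΔH = 16.8 kJ/mol

|ΔT| = |16.47 − 18.70| = 2.23 °C
|q_surr| = (315.9 × 3.98 + 54.2) × 2.23 = 1311.482 × 2.23 = 2925 J
n(NH₄Cl) = 9.33 / 53.49 = 0.1744 mol
Temperature fell, so q_rxn = +|q_surr| = 2.925 kJ
ΔH = q_rxn / n = 16.77 kJ/mol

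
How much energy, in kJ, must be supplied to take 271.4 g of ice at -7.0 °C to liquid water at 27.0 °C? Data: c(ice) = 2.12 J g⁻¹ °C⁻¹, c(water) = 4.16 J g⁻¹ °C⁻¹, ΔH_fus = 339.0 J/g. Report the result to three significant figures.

q = 127 kJ

q1 (heat ice -7.0→0.0 °C): 271.4 × 2.12 × 7.0 = 4028 J
q2 (melt at 0 °C): 271.4 × 339.0 = 92005 J
q3 (heat water 0.0→27.0 °C): 271.4 × 4.16 × 27.0 = 30484 J
Total: 4028 + 92005 + 30484 = 126517 J = 127 kJ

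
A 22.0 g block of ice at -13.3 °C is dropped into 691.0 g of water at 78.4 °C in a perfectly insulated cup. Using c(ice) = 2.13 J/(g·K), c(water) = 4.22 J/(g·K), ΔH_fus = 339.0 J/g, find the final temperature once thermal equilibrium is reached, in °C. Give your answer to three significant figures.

Heat to bring ice to 0 °C and melt it: q₁ = 22.0×2.13×13.3 + 22.0×339.0 = 8081.2 J
Heat the water can supply cooling to 0 °C: 691.0×4.22×78.4 = 228616 J > q₁, so all ice melts.
Energy balance: 691.0×4.22×(78.4 − T) = 8081.2 + 22.0×4.22×(T − 0)
2916.02(78.4 − T) = 8081.2 + 92.84 T
228616 − 8081.2 = 3008.86 T
T = 220534.8 / 3008.86 = 73.30 °C

T_f = 73.3 °C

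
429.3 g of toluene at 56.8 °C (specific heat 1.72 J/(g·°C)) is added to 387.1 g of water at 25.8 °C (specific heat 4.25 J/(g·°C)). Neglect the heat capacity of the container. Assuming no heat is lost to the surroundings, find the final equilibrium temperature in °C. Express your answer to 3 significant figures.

Heat lost by toluene = heat gained by water.
(429.3)(1.72)(56.8 − T) = (387.1)(4.25)(T − 25.8)
738.396 (56.8 − T) = 1645.175 (T − 25.8)
41941 − 738.396 T = 1645.175 T − 42446
84387 = 2383.571 T
T = 35.40 °C

T_f = 35.4 °C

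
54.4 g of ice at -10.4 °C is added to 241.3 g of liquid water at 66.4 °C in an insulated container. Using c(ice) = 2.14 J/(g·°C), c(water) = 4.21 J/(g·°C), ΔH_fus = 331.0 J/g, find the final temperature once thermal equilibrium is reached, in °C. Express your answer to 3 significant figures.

T_f = 38.7 °C

Heat to bring ice to 0 °C and melt it: q₁ = 54.4×2.14×10.4 + 54.4×331.0 = 19217 J
Heat the water can supply cooling to 0 °C: 241.3×4.21×66.4 = 67454.0 J > q₁, so all ice melts.
Energy balance: 241.3×4.21×(66.4 − T) = 19217 + 54.4×4.21×(T − 0)
1015.873(66.4 − T) = 19217 + 229.024 T
67454.0 − 19217 = 1244.897 T
T = 48237.0 / 1244.897 = 38.748 °C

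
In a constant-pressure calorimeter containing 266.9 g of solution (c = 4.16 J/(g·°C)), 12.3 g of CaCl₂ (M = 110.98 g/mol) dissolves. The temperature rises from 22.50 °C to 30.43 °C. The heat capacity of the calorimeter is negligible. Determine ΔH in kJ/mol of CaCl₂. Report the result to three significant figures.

|ΔT| = |30.43 − 22.50| = 7.93 °C
|q_surr| = (266.9 × 4.16) × 7.93 = 1110.304 × 7.93 = 8804.7 J
n(CaCl₂) = 12.3 / 110.98 = 0.11083 mol
Temperature rose, so q_rxn = −|q_surr| = -8.8047 kJ
ΔH = q_rxn / n = -79.44 kJ/mol

ΔH = -79.4 kJ/mol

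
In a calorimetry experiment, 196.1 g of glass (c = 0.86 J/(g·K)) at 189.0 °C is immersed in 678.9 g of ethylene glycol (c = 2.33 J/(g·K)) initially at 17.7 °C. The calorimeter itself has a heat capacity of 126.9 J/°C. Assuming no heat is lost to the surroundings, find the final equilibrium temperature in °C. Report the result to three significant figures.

T_f = 33.1 °C

Heat lost by glass = heat gained by ethylene glycol + calorimeter.
(196.1)(0.86)(189.0 − T) = [(678.9)(2.33) + 126.9](T − 17.7)
168.646 (189.0 − T) = 1708.737 (T − 17.7)
31874 − 168.646 T = 1708.737 T − 30245
62119 = 1877.383 T
T = 33.09 °C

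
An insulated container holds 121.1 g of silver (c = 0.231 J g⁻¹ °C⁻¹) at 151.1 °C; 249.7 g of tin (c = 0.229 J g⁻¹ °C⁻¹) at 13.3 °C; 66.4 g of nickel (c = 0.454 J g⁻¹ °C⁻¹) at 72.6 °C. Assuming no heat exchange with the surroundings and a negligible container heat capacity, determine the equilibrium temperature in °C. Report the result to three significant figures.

T_f = 62.2 °C

Σ mᵢcᵢ(T − Tᵢ) = 0  ⇒  T = Σ mᵢcᵢTᵢ / Σ mᵢcᵢ
Σ mᵢcᵢ = 121.1×0.231 + 249.7×0.229 + 66.4×0.454 = 115.3010
Σ mᵢcᵢTᵢ = 27.9741×151.1 + 57.1813×13.3 + 30.1456×72.6 = 7176.0
T = 7176.0 / 115.3010 = 62.24 °C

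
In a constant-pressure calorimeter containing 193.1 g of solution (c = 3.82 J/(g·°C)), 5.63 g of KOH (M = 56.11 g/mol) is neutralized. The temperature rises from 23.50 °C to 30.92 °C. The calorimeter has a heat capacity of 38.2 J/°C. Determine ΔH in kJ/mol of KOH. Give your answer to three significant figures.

ΔH = -57.4 kJ/mol

|ΔT| = |30.92 − 23.50| = 7.42 °C
|q_surr| = (193.1 × 3.82 + 38.2) × 7.42 = 775.842 × 7.42 = 5757 J
n(KOH) = 5.63 / 56.11 = 0.1003 mol
Temperature rose, so q_rxn = −|q_surr| = -5.757 kJ
ΔH = q_rxn / n = -57.40 kJ/mol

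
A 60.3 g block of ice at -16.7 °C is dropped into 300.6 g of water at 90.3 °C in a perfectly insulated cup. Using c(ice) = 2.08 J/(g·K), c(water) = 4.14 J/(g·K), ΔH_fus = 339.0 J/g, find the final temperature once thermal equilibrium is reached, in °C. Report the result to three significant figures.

T_f = 60.1 °C

Heat to bring ice to 0 °C and melt it: q₁ = 60.3×2.08×16.7 + 60.3×339.0 = 22536 J
Heat the water can supply cooling to 0 °C: 300.6×4.14×90.3 = 112377 J > q₁, so all ice melts.
Energy balance: 300.6×4.14×(90.3 − T) = 22536 + 60.3×4.14×(T − 0)
1244.484(90.3 − T) = 22536 + 249.642 T
112377 − 22536 = 1494.126 T
T = 89841 / 1494.126 = 60.13 °C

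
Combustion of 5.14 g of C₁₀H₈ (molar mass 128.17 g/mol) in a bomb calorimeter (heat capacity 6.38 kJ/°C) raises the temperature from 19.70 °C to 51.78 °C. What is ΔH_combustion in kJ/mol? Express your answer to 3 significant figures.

ΔT = 51.78 − 19.70 = 32.08 °C
q_cal = C_cal × ΔT = 6.38 × 32.08 = 204.6704 kJ
n = 5.14 / 128.17 = 0.04010 mol
q_rxn = −q_cal = -204.6704 kJ
ΔH = -204.6704 / 0.04010 = -5104 kJ/mol

ΔH = -5100 kJ/mol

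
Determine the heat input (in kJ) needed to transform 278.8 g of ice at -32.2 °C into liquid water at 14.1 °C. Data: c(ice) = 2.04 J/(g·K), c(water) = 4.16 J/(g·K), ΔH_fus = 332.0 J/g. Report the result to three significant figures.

q = 127 kJ

q1 (heat ice -32.2→0.0 °C): 278.8 × 2.04 × 32.2 = 18314 J
q2 (melt at 0 °C): 278.8 × 332.0 = 92562 J
q3 (heat water 0.0→14.1 °C): 278.8 × 4.16 × 14.1 = 16353 J
Total: 18314 + 92562 + 16353 = 127229 J = 127 kJ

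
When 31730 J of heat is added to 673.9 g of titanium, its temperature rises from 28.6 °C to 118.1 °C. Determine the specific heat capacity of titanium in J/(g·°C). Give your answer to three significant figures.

c = 0.526 J/(g·°C)

c = q / (m ΔT) = 31730 / (673.9 × 89.5)
c = 31730 / 60314.05 = 0.526 J/(g·°C)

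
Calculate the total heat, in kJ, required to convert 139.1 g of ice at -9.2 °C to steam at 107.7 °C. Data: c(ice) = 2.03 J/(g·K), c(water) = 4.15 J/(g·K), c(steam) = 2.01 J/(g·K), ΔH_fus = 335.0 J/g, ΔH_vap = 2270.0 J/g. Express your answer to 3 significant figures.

q1 (heat ice -9.2→0.0 °C): 139.1 × 2.03 × 9.2 = 2598 J
q2 (melt at 0 °C): 139.1 × 335.0 = 46599 J
q3 (heat water 0.0→100.0 °C): 139.1 × 4.15 × 100.0 = 57727 J
q4 (vaporize at 100 °C): 139.1 × 2270.0 = 315757 J
q5 (heat steam 100.0→107.7 °C): 139.1 × 2.01 × 7.7 = 2153 J
Total: 2598 + 46599 + 57727 + 315757 + 2153 = 424834 J = 425 kJ

q = 425 kJ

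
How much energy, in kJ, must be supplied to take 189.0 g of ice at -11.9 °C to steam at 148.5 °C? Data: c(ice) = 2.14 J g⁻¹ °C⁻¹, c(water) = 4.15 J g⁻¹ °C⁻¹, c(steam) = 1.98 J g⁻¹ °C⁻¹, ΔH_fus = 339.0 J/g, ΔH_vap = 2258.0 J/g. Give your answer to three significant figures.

q1 (heat ice -11.9→0.0 °C): 189.0 × 2.14 × 11.9 = 4813 J
q2 (melt at 0 °C): 189.0 × 339.0 = 64071 J
q3 (heat water 0.0→100.0 °C): 189.0 × 4.15 × 100.0 = 78435 J
q4 (vaporize at 100 °C): 189.0 × 2258.0 = 426762 J
q5 (heat steam 100.0→148.5 °C): 189.0 × 1.98 × 48.5 = 18150 J
Total: 4813 + 64071 + 78435 + 426762 + 18150 = 592231 J = 592 kJ

q = 592 kJ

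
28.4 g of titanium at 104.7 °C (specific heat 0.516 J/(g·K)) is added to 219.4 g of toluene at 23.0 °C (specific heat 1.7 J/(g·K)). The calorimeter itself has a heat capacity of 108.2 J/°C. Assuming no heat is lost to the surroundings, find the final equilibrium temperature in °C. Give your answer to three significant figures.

Heat lost by titanium = heat gained by toluene + calorimeter.
(28.4)(0.516)(104.7 − T) = [(219.4)(1.7) + 108.2](T − 23.0)
14.6544 (104.7 − T) = 481.18 (T − 23.0)
1534.3 − 14.6544 T = 481.18 T − 11067
12601.3 = 495.8344 T
T = 25.41 °C

T_f = 25.4 °C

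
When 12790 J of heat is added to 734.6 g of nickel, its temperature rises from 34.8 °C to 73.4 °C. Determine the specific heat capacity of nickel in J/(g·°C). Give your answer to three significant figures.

c = 0.451 J/(g·°C)

c = q / (m ΔT) = 12790 / (734.6 × 38.6)
c = 12790 / 28355.56 = 0.451 J/(g·°C)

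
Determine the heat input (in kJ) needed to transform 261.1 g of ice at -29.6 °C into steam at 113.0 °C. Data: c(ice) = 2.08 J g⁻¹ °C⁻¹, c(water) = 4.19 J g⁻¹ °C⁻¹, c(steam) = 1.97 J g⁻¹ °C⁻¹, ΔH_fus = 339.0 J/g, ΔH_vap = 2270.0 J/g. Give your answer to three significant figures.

q = 813 kJ

q1 (heat ice -29.6→0.0 °C): 261.1 × 2.08 × 29.6 = 16075 J
q2 (melt at 0 °C): 261.1 × 339.0 = 88513 J
q3 (heat water 0.0→100.0 °C): 261.1 × 4.19 × 100.0 = 109401 J
q4 (vaporize at 100 °C): 261.1 × 2270.0 = 592697 J
q5 (heat steam 100.0→113.0 °C): 261.1 × 1.97 × 13.0 = 6687 J
Total: 16075 + 88513 + 109401 + 592697 + 6687 = 813373 J = 813 kJ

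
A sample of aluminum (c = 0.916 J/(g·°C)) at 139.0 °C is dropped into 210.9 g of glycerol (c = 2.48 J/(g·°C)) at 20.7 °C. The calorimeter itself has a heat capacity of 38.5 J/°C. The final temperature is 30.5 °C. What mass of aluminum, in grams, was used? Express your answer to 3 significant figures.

m = 55.4 g

q_gained = (210.9 × 2.48 + 38.5) × (30.5 − 20.7) = 5503 J
q_lost = m × 0.916 × (139.0 − 30.5) = 99.386 m
m = 5503 / 99.386 = 55.4 g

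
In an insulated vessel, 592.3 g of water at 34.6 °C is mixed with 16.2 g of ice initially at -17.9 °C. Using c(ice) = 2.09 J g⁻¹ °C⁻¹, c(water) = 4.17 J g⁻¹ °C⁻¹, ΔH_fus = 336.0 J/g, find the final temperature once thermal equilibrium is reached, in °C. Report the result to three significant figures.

T_f = 31.3 °C

Heat to bring ice to 0 °C and melt it: q₁ = 16.2×2.09×17.9 + 16.2×336.0 = 6049.3 J
Heat the water can supply cooling to 0 °C: 592.3×4.17×34.6 = 85458.2 J > q₁, so all ice melts.
Energy balance: 592.3×4.17×(34.6 − T) = 6049.3 + 16.2×4.17×(T − 0)
2469.891(34.6 − T) = 6049.3 + 67.554 T
85458.2 − 6049.3 = 2537.445 T
T = 79408.9 / 2537.445 = 31.29 °C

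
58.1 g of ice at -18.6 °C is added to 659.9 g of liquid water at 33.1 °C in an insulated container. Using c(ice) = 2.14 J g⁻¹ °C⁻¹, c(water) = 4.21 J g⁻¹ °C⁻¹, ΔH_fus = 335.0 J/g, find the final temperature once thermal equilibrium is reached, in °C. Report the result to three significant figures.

T_f = 23.2 °C

Heat to bring ice to 0 °C and melt it: q₁ = 58.1×2.14×18.6 + 58.1×335.0 = 21776 J
Heat the water can supply cooling to 0 °C: 659.9×4.21×33.1 = 91957.7 J > q₁, so all ice melts.
Energy balance: 659.9×4.21×(33.1 − T) = 21776 + 58.1×4.21×(T − 0)
2778.179(33.1 − T) = 21776 + 244.601 T
91957.7 − 21776 = 3022.780 T
T = 70181.7 / 3022.780 = 23.22 °C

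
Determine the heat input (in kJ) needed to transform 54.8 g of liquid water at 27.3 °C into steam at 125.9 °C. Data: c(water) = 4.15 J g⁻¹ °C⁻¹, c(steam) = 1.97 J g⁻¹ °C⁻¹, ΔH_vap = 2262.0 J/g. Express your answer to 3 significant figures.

q1 (heat water 27.3→100.0 °C): 54.8 × 4.15 × 72.7 = 16533 J
q2 (vaporize at 100 °C): 54.8 × 2262.0 = 123958 J
q3 (heat steam 100.0→125.9 °C): 54.8 × 1.97 × 25.9 = 2796 J
Total: 16533 + 123958 + 2796 = 143287 J = 143 kJ

q = 143 kJ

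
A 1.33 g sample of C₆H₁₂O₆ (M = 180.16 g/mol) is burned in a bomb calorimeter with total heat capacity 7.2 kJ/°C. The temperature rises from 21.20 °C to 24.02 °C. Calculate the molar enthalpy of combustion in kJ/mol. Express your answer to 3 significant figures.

ΔH = -2750 kJ/mol

ΔT = 24.02 − 21.20 = 2.82 °C
q_cal = C_cal × ΔT = 7.2 × 2.82 = 20.304 kJ
n = 1.33 / 180.16 = 0.007382 mol
q_rxn = −q_cal = -20.304 kJ
ΔH = -20.304 / 0.007382 = -2750 kJ/mol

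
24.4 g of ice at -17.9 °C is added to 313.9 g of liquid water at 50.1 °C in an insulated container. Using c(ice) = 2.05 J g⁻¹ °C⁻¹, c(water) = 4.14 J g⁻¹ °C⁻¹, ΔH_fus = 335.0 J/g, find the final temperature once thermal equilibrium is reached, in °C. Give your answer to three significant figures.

Heat to bring ice to 0 °C and melt it: q₁ = 24.4×2.05×17.9 + 24.4×335.0 = 9069.4 J
Heat the water can supply cooling to 0 °C: 313.9×4.14×50.1 = 65107.3 J > q₁, so all ice melts.
Energy balance: 313.9×4.14×(50.1 − T) = 9069.4 + 24.4×4.14×(T − 0)
1299.546(50.1 − T) = 9069.4 + 101.016 T
65107.3 − 9069.4 = 1400.562 T
T = 56037.9 / 1400.562 = 40.01 °C

T_f = 40.0 °C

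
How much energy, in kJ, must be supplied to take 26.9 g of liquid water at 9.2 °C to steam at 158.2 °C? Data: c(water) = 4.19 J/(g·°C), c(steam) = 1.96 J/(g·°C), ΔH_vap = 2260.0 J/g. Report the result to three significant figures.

q = 74.1 kJ

q1 (heat water 9.2→100.0 °C): 26.9 × 4.19 × 90.8 = 10234 J
q2 (vaporize at 100 °C): 26.9 × 2260.0 = 60794 J
q3 (heat steam 100.0→158.2 °C): 26.9 × 1.96 × 58.2 = 3069 J
Total: 10234 + 60794 + 3069 = 74097 J = 74.1 kJ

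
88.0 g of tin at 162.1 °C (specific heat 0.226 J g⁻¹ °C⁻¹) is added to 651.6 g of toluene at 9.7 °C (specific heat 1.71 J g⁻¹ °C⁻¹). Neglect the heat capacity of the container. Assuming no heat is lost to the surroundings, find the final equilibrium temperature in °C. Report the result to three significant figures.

Heat lost by tin = heat gained by toluene.
(88.0)(0.226)(162.1 − T) = (651.6)(1.71)(T − 9.7)
19.888 (162.1 − T) = 1114.236 (T − 9.7)
3223.8 − 19.888 T = 1114.236 T − 10808
14031.8 = 1134.124 T
T = 12.37 °C

T_f = 12.4 °C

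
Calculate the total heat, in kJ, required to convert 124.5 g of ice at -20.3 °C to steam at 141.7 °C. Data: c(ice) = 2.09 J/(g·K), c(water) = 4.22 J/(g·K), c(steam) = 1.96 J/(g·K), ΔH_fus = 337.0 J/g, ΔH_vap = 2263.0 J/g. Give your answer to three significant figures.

q1 (heat ice -20.3→0.0 °C): 124.5 × 2.09 × 20.3 = 5282 J
q2 (melt at 0 °C): 124.5 × 337.0 = 41957 J
q3 (heat water 0.0→100.0 °C): 124.5 × 4.22 × 100.0 = 52539 J
q4 (vaporize at 100 °C): 124.5 × 2263.0 = 281744 J
q5 (heat steam 100.0→141.7 °C): 124.5 × 1.96 × 41.7 = 10176 J
Total: 5282 + 41957 + 52539 + 281744 + 10176 = 391698 J = 392 kJ

q = 392 kJ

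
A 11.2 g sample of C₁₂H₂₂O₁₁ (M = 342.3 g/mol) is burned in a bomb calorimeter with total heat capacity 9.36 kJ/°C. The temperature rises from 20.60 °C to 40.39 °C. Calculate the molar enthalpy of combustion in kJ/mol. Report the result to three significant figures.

ΔT = 40.39 − 20.60 = 19.79 °C
q_cal = C_cal × ΔT = 9.36 × 19.79 = 185.2344 kJ
n = 11.2 / 342.3 = 0.03272 mol
q_rxn = −q_cal = -185.2344 kJ
ΔH = -185.2344 / 0.03272 = -5661 kJ/mol

ΔH = -5660 kJ/mol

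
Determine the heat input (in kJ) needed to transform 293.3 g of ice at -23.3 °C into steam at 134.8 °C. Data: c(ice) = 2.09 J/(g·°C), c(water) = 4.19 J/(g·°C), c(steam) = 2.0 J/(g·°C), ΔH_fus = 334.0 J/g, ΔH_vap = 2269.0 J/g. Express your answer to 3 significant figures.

q1 (heat ice -23.3→0.0 °C): 293.3 × 2.09 × 23.3 = 14283 J
q2 (melt at 0 °C): 293.3 × 334.0 = 97962 J
q3 (heat water 0.0→100.0 °C): 293.3 × 4.19 × 100.0 = 122893 J
q4 (vaporize at 100 °C): 293.3 × 2269.0 = 665498 J
q5 (heat steam 100.0→134.8 °C): 293.3 × 2.0 × 34.8 = 20414 J
Total: 14283 + 97962 + 122893 + 665498 + 20414 = 921050 J = 921 kJ

q = 921 kJ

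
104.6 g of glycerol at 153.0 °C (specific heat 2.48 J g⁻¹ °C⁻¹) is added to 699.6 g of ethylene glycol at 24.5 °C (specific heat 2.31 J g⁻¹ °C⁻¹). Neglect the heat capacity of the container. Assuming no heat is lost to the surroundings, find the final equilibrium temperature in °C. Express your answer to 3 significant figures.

Heat lost by glycerol = heat gained by ethylene glycol.
(104.6)(2.48)(153.0 − T) = (699.6)(2.31)(T − 24.5)
259.408 (153.0 − T) = 1616.076 (T − 24.5)
39689 − 259.408 T = 1616.076 T − 39594
79283 = 1875.484 T
T = 42.27 °C

T_f = 42.3 °C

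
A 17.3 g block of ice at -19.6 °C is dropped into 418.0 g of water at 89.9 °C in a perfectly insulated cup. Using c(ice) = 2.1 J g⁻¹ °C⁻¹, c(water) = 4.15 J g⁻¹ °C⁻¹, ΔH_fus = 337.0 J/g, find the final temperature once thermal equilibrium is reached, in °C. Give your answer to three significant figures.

Heat to bring ice to 0 °C and melt it: q₁ = 17.3×2.1×19.6 + 17.3×337.0 = 6542.2 J
Heat the water can supply cooling to 0 °C: 418.0×4.15×89.9 = 155950 J > q₁, so all ice melts.
Energy balance: 418.0×4.15×(89.9 − T) = 6542.2 + 17.3×4.15×(T − 0)
1734.7(89.9 − T) = 6542.2 + 71.795 T
155950 − 6542.2 = 1806.495 T
T = 149407.8 / 1806.495 = 82.71 °C

T_f = 82.7 °C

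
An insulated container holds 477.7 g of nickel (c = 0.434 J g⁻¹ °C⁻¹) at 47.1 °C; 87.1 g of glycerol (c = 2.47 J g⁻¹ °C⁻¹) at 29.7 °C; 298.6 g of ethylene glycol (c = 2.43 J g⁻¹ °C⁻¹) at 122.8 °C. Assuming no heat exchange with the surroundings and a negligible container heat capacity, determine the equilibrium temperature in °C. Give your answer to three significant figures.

Σ mᵢcᵢ(T − Tᵢ) = 0  ⇒  T = Σ mᵢcᵢTᵢ / Σ mᵢcᵢ
Σ mᵢcᵢ = 477.7×0.434 + 87.1×2.47 + 298.6×2.43 = 1148.0568
Σ mᵢcᵢTᵢ = 207.3218×47.1 + 215.137×29.7 + 725.598×122.8 = 105260
T = 105260 / 1148.0568 = 91.69 °C

T_f = 91.7 °C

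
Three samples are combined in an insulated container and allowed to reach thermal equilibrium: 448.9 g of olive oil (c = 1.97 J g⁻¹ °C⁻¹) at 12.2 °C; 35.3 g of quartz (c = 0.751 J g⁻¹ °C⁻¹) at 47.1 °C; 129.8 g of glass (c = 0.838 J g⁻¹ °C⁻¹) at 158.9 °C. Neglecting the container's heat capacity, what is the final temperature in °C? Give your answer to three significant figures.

T_f = 28.8 °C

Σ mᵢcᵢ(T − Tᵢ) = 0  ⇒  T = Σ mᵢcᵢTᵢ / Σ mᵢcᵢ
Σ mᵢcᵢ = 448.9×1.97 + 35.3×0.751 + 129.8×0.838 = 1019.6157
Σ mᵢcᵢTᵢ = 884.333×12.2 + 26.5103×47.1 + 108.7724×158.9 = 29321
T = 29321 / 1019.6157 = 28.76 °C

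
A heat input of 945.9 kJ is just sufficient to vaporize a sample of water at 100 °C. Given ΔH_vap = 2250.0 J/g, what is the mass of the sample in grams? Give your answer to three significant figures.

m = q / ΔH_vap = 945900 J / 2250.0 J/g = 420 g

m = 420 g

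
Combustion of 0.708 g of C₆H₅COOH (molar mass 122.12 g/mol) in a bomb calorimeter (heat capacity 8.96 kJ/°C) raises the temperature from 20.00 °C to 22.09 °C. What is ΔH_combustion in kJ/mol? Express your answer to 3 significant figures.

ΔT = 22.09 − 20.00 = 2.09 °C
q_cal = C_cal × ΔT = 8.96 × 2.09 = 18.7264 kJ
n = 0.708 / 122.12 = 0.005798 mol
q_rxn = −q_cal = -18.7264 kJ
ΔH = -18.7264 / 0.005798 = -3230 kJ/mol

ΔH = -3230 kJ/mol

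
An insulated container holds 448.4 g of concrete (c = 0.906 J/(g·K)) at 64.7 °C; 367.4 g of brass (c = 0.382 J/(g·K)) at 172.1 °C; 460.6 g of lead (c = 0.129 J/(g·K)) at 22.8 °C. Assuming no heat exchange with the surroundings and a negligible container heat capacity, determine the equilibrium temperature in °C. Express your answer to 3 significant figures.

T_f = 85.5 °C

Σ mᵢcᵢ(T − Tᵢ) = 0  ⇒  T = Σ mᵢcᵢTᵢ / Σ mᵢcᵢ
Σ mᵢcᵢ = 448.4×0.906 + 367.4×0.382 + 460.6×0.129 = 606.0146
Σ mᵢcᵢTᵢ = 406.2504×64.7 + 140.3468×172.1 + 59.4174×22.8 = 51793
T = 51793 / 606.0146 = 85.46 °C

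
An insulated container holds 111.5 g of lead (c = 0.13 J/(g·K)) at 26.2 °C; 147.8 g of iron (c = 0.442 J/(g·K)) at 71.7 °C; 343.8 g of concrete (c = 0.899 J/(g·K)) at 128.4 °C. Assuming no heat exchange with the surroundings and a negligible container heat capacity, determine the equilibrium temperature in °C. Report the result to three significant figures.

Σ mᵢcᵢ(T − Tᵢ) = 0  ⇒  T = Σ mᵢcᵢTᵢ / Σ mᵢcᵢ
Σ mᵢcᵢ = 111.5×0.13 + 147.8×0.442 + 343.8×0.899 = 388.8988
Σ mᵢcᵢTᵢ = 14.495×26.2 + 65.3276×71.7 + 309.0762×128.4 = 44749
T = 44749 / 388.8988 = 115.1 °C

T_f = 115 °C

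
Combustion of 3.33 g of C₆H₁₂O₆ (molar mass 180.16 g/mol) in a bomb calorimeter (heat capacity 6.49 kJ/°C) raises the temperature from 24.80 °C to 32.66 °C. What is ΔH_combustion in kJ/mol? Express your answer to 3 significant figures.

ΔT = 32.66 − 24.80 = 7.86 °C
q_cal = C_cal × ΔT = 6.49 × 7.86 = 51.0114 kJ
n = 3.33 / 180.16 = 0.01848 mol
q_rxn = −q_cal = -51.0114 kJ
ΔH = -51.0114 / 0.01848 = -2760 kJ/mol

ΔH = -2760 kJ/mol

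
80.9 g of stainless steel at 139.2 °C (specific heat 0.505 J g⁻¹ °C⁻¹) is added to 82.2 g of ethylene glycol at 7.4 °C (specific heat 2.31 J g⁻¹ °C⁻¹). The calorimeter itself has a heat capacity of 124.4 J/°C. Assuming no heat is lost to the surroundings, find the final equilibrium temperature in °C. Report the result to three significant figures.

T_f = 22.6 °C

Heat lost by stainless steel = heat gained by ethylene glycol + calorimeter.
(80.9)(0.505)(139.2 − T) = [(82.2)(2.31) + 124.4](T − 7.4)
40.8545 (139.2 − T) = 314.282 (T − 7.4)
5686.9 − 40.8545 T = 314.282 T − 2325.7
8012.6 = 355.1365 T
T = 22.56 °C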